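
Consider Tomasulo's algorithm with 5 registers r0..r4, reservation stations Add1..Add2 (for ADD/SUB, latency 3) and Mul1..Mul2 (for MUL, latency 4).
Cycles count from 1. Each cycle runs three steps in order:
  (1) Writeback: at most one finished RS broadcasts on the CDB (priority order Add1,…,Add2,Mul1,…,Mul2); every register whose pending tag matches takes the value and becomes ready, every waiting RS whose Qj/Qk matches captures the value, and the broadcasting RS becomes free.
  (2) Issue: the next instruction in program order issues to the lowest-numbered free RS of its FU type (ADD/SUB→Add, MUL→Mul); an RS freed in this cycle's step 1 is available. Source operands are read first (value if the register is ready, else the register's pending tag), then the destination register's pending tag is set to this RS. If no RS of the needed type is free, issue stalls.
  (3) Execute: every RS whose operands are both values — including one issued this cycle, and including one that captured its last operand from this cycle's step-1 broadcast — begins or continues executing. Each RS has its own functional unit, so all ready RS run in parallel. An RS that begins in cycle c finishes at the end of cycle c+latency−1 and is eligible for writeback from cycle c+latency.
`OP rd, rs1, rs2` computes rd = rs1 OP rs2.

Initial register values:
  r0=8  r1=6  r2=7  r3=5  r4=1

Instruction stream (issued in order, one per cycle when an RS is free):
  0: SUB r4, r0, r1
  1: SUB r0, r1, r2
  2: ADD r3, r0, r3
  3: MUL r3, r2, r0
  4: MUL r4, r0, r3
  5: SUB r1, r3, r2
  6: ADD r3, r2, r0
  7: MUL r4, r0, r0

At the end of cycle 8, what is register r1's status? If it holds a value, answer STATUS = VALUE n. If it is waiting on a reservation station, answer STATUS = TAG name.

c1: issue SUB r4<-Add1 | r0:8,r1:6,r2:7,r3:5,r4:Add1
c2: issue SUB r0<-Add2 | r0:Add2,r1:6,r2:7,r3:5,r4:Add1
c3: stall | r0:Add2,r1:6,r2:7,r3:5,r4:Add1
c4: CDB Add1=2; issue ADD r3<-Add1 | r0:Add2,r1:6,r2:7,r3:Add1,r4:2
c5: CDB Add2=-1; issue MUL r3<-Mul1 | r0:-1,r1:6,r2:7,r3:Mul1,r4:2
c6: issue MUL r4<-Mul2 | r0:-1,r1:6,r2:7,r3:Mul1,r4:Mul2
c7: issue SUB r1<-Add2 | r0:-1,r1:Add2,r2:7,r3:Mul1,r4:Mul2
c8: CDB Add1=4; issue ADD r3<-Add1 | r0:-1,r1:Add2,r2:7,r3:Add1,r4:Mul2

STATUS = TAG Add2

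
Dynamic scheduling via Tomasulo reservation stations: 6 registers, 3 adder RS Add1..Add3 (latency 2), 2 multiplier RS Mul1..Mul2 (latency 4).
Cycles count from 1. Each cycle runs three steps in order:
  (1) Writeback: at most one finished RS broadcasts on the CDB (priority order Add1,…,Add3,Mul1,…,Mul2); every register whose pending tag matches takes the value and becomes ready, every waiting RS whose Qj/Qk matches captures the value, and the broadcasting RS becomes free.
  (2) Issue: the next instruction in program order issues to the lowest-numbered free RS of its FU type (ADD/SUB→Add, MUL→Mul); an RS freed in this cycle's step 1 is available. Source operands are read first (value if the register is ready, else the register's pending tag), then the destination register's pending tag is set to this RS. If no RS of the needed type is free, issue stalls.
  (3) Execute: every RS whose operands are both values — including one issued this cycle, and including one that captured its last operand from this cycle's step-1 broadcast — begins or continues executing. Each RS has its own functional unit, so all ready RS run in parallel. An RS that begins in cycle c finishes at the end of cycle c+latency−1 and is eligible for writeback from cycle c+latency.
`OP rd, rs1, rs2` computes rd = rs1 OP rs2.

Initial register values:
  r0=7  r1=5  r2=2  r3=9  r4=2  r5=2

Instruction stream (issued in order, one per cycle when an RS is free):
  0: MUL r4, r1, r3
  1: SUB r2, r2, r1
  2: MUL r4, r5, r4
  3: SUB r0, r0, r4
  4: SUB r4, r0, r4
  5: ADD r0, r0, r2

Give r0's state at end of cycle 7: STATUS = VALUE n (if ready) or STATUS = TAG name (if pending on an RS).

STATUS = TAG Add3

cycle 1: issue MUL r4<-Mul1 // r0:7,r1:5,r2:2,r3:9,r4:Mul1,r5:2
cycle 2: issue SUB r2<-Add1 // r0:7,r1:5,r2:Add1,r3:9,r4:Mul1,r5:2
cycle 3: issue MUL r4<-Mul2 // r0:7,r1:5,r2:Add1,r3:9,r4:Mul2,r5:2
cycle 4: CDB Add1=-3; issue SUB r0<-Add1 // r0:Add1,r1:5,r2:-3,r3:9,r4:Mul2,r5:2
cycle 5: CDB Mul1=45; issue SUB r4<-Add2 // r0:Add1,r1:5,r2:-3,r3:9,r4:Add2,r5:2
cycle 6: issue ADD r0<-Add3 // r0:Add3,r1:5,r2:-3,r3:9,r4:Add2,r5:2
cycle 7: - // r0:Add3,r1:5,r2:-3,r3:9,r4:Add2,r5:2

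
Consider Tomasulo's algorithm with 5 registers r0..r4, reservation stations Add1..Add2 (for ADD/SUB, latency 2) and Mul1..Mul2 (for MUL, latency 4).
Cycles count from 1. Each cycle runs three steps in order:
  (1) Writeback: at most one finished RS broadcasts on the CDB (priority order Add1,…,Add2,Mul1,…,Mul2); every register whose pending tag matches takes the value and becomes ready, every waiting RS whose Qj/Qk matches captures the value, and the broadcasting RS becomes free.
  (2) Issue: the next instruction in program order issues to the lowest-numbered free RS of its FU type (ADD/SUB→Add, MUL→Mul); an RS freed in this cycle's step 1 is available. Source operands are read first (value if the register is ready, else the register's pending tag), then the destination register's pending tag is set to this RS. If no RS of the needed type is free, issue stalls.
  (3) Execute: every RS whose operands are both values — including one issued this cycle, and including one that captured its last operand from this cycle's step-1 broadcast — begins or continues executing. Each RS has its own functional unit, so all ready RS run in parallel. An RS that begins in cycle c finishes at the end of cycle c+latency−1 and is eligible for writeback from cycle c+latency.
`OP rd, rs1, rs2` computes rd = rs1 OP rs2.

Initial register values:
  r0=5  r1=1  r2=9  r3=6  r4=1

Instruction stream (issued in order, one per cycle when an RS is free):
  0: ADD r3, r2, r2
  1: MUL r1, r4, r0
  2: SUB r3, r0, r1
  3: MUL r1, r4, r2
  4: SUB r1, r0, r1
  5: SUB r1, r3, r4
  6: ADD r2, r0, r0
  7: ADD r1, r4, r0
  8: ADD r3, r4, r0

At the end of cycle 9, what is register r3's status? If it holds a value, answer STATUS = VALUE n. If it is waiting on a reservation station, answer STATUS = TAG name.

cycle 1: issue ADD r3<-Add1 // r0:5,r1:1,r2:9,r3:Add1,r4:1
cycle 2: issue MUL r1<-Mul1 // r0:5,r1:Mul1,r2:9,r3:Add1,r4:1
cycle 3: CDB Add1=18; issue SUB r3<-Add1 // r0:5,r1:Mul1,r2:9,r3:Add1,r4:1
cycle 4: issue MUL r1<-Mul2 // r0:5,r1:Mul2,r2:9,r3:Add1,r4:1
cycle 5: issue SUB r1<-Add2 // r0:5,r1:Add2,r2:9,r3:Add1,r4:1
cycle 6: CDB Mul1=5; stall // r0:5,r1:Add2,r2:9,r3:Add1,r4:1
cycle 7: stall // r0:5,r1:Add2,r2:9,r3:Add1,r4:1
cycle 8: CDB Add1=0; issue SUB r1<-Add1 // r0:5,r1:Add1,r2:9,r3:0,r4:1
cycle 9: CDB Mul2=9; stall // r0:5,r1:Add1,r2:9,r3:0,r4:1

STATUS = VALUE 0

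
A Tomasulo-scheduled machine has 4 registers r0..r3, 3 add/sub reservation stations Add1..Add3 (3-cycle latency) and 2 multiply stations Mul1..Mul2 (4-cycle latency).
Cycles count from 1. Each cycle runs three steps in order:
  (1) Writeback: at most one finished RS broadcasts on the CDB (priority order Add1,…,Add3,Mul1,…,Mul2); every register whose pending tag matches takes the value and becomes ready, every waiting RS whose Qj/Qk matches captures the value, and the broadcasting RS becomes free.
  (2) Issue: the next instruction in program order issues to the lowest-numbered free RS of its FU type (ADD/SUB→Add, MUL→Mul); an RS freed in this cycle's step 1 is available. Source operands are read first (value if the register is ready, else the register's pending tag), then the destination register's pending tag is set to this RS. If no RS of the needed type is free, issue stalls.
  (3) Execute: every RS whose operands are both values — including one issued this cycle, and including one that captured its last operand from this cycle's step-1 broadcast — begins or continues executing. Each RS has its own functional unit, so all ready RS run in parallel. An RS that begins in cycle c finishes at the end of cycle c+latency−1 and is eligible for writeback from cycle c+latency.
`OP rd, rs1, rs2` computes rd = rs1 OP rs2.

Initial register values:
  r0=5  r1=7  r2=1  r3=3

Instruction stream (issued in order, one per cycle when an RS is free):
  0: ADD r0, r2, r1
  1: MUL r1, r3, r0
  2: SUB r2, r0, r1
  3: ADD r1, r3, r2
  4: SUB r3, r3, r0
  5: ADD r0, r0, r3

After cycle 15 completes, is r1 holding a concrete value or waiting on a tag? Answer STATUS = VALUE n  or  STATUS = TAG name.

STATUS = VALUE -13

c1: issue ADD r0<-Add1 | r0:Add1,r1:7,r2:1,r3:3
c2: issue MUL r1<-Mul1 | r0:Add1,r1:Mul1,r2:1,r3:3
c3: issue SUB r2<-Add2 | r0:Add1,r1:Mul1,r2:Add2,r3:3
c4: CDB Add1=8; issue ADD r1<-Add1 | r0:8,r1:Add1,r2:Add2,r3:3
c5: issue SUB r3<-Add3 | r0:8,r1:Add1,r2:Add2,r3:Add3
c6: stall | r0:8,r1:Add1,r2:Add2,r3:Add3
c7: stall | r0:8,r1:Add1,r2:Add2,r3:Add3
c8: CDB Add3=-5; issue ADD r0<-Add3 | r0:Add3,r1:Add1,r2:Add2,r3:-5
c9: CDB Mul1=24 | r0:Add3,r1:Add1,r2:Add2,r3:-5
c10: - | r0:Add3,r1:Add1,r2:Add2,r3:-5
c11: CDB Add3=3 | r0:3,r1:Add1,r2:Add2,r3:-5
c12: CDB Add2=-16 | r0:3,r1:Add1,r2:-16,r3:-5
c13: - | r0:3,r1:Add1,r2:-16,r3:-5
c14: - | r0:3,r1:Add1,r2:-16,r3:-5
c15: CDB Add1=-13 | r0:3,r1:-13,r2:-16,r3:-5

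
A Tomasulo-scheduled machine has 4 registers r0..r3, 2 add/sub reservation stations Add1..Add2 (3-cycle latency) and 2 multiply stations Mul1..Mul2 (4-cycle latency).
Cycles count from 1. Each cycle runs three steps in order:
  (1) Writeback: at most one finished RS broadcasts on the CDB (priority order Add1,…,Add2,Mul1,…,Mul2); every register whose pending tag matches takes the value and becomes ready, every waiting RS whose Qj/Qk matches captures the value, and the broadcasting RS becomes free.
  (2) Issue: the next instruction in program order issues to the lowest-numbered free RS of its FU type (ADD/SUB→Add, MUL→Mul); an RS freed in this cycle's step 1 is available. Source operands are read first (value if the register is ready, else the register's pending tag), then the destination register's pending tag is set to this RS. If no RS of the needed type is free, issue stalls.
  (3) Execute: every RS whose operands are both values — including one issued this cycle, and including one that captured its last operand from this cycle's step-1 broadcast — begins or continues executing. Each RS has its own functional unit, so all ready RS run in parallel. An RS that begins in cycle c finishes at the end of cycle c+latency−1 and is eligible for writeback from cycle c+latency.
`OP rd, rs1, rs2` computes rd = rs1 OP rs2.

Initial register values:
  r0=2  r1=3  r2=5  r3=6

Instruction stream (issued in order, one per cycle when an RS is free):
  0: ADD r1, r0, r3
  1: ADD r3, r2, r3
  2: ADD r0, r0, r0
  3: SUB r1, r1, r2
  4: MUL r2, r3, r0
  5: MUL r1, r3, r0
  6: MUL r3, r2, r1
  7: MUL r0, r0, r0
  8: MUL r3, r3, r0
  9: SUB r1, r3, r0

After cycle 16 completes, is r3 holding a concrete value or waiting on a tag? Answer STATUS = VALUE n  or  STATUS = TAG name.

  c1: issue ADD r1<-Add1  regs: r0:2,r1:Add1,r2:5,r3:6
  c2: issue ADD r3<-Add2  regs: r0:2,r1:Add1,r2:5,r3:Add2
  c3: stall  regs: r0:2,r1:Add1,r2:5,r3:Add2
  c4: CDB Add1=8; issue ADD r0<-Add1  regs: r0:Add1,r1:8,r2:5,r3:Add2
  c5: CDB Add2=11; issue SUB r1<-Add2  regs: r0:Add1,r1:Add2,r2:5,r3:11
  c6: issue MUL r2<-Mul1  regs: r0:Add1,r1:Add2,r2:Mul1,r3:11
  c7: CDB Add1=4; issue MUL r1<-Mul2  regs: r0:4,r1:Mul2,r2:Mul1,r3:11
  c8: CDB Add2=3; stall  regs: r0:4,r1:Mul2,r2:Mul1,r3:11
  c9: stall  regs: r0:4,r1:Mul2,r2:Mul1,r3:11
  c10: stall  regs: r0:4,r1:Mul2,r2:Mul1,r3:11
  c11: CDB Mul1=44; issue MUL r3<-Mul1  regs: r0:4,r1:Mul2,r2:44,r3:Mul1
  c12: CDB Mul2=44; issue MUL r0<-Mul2  regs: r0:Mul2,r1:44,r2:44,r3:Mul1
  c13: stall  regs: r0:Mul2,r1:44,r2:44,r3:Mul1
  c14: stall  regs: r0:Mul2,r1:44,r2:44,r3:Mul1
  c15: stall  regs: r0:Mul2,r1:44,r2:44,r3:Mul1
  c16: CDB Mul1=1936; issue MUL r3<-Mul1  regs: r0:Mul2,r1:44,r2:44,r3:Mul1

STATUS = TAG Mul1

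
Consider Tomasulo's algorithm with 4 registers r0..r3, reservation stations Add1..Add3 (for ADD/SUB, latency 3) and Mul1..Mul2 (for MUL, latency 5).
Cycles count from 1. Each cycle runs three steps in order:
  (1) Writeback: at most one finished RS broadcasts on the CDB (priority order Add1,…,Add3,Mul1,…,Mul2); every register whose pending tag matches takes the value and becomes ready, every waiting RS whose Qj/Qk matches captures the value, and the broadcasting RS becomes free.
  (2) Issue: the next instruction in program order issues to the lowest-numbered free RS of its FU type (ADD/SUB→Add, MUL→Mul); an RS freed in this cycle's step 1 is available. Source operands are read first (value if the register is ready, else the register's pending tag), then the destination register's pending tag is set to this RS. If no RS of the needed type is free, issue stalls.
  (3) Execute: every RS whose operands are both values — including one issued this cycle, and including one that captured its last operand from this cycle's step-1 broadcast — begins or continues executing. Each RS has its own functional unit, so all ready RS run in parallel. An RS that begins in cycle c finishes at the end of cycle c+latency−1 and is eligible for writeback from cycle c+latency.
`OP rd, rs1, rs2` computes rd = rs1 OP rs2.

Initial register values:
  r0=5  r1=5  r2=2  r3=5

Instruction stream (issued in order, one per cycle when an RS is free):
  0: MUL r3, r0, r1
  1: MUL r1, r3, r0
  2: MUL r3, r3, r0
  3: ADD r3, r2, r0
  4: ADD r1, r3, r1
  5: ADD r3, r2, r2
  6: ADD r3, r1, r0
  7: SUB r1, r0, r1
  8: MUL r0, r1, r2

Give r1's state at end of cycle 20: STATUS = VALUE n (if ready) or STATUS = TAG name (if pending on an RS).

STATUS = VALUE -127

  c1: issue MUL r3<-Mul1  regs: r0:5,r1:5,r2:2,r3:Mul1
  c2: issue MUL r1<-Mul2  regs: r0:5,r1:Mul2,r2:2,r3:Mul1
  c3: stall  regs: r0:5,r1:Mul2,r2:2,r3:Mul1
  c4: stall  regs: r0:5,r1:Mul2,r2:2,r3:Mul1
  c5: stall  regs: r0:5,r1:Mul2,r2:2,r3:Mul1
  c6: CDB Mul1=25; issue MUL r3<-Mul1  regs: r0:5,r1:Mul2,r2:2,r3:Mul1
  c7: issue ADD r3<-Add1  regs: r0:5,r1:Mul2,r2:2,r3:Add1
  c8: issue ADD r1<-Add2  regs: r0:5,r1:Add2,r2:2,r3:Add1
  c9: issue ADD r3<-Add3  regs: r0:5,r1:Add2,r2:2,r3:Add3
  c10: CDB Add1=7; issue ADD r3<-Add1  regs: r0:5,r1:Add2,r2:2,r3:Add1
  c11: CDB Mul1=125; stall  regs: r0:5,r1:Add2,r2:2,r3:Add1
  c12: CDB Add3=4; issue SUB r1<-Add3  regs: r0:5,r1:Add3,r2:2,r3:Add1
  c13: CDB Mul2=125; issue MUL r0<-Mul1  regs: r0:Mul1,r1:Add3,r2:2,r3:Add1
  c14: -  regs: r0:Mul1,r1:Add3,r2:2,r3:Add1
  c15: -  regs: r0:Mul1,r1:Add3,r2:2,r3:Add1
  c16: CDB Add2=132  regs: r0:Mul1,r1:Add3,r2:2,r3:Add1
  c17: -  regs: r0:Mul1,r1:Add3,r2:2,r3:Add1
  c18: -  regs: r0:Mul1,r1:Add3,r2:2,r3:Add1
  c19: CDB Add1=137  regs: r0:Mul1,r1:Add3,r2:2,r3:137
  c20: CDB Add3=-127  regs: r0:Mul1,r1:-127,r2:2,r3:137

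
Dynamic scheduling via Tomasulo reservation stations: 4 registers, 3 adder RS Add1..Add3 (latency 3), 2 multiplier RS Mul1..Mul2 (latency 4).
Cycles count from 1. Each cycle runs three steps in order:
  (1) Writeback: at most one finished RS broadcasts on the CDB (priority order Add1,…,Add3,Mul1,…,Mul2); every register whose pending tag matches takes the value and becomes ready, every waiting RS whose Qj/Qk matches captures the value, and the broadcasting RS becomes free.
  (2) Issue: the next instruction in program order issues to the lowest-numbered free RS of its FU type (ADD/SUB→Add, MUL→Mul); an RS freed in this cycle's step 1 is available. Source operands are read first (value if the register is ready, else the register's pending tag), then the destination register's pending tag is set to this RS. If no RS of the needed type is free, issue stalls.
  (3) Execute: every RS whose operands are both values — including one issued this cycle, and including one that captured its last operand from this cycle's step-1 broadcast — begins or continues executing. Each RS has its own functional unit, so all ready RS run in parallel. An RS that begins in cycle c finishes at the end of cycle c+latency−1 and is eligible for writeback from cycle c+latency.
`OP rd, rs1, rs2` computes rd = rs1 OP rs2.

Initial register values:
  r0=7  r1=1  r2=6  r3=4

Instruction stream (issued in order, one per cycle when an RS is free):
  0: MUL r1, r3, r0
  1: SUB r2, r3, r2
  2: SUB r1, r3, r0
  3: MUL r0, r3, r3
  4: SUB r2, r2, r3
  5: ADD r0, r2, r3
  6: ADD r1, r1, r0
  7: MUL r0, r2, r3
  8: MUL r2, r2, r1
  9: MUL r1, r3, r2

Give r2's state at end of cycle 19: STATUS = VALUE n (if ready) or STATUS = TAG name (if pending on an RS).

c1: issue MUL r1<-Mul1 | r0:7,r1:Mul1,r2:6,r3:4
c2: issue SUB r2<-Add1 | r0:7,r1:Mul1,r2:Add1,r3:4
c3: issue SUB r1<-Add2 | r0:7,r1:Add2,r2:Add1,r3:4
c4: issue MUL r0<-Mul2 | r0:Mul2,r1:Add2,r2:Add1,r3:4
c5: CDB Add1=-2; issue SUB r2<-Add1 | r0:Mul2,r1:Add2,r2:Add1,r3:4
c6: CDB Add2=-3; issue ADD r0<-Add2 | r0:Add2,r1:-3,r2:Add1,r3:4
c7: CDB Mul1=28; issue ADD r1<-Add3 | r0:Add2,r1:Add3,r2:Add1,r3:4
c8: CDB Add1=-6; issue MUL r0<-Mul1 | r0:Mul1,r1:Add3,r2:-6,r3:4
c9: CDB Mul2=16; issue MUL r2<-Mul2 | r0:Mul1,r1:Add3,r2:Mul2,r3:4
c10: stall | r0:Mul1,r1:Add3,r2:Mul2,r3:4
c11: CDB Add2=-2; stall | r0:Mul1,r1:Add3,r2:Mul2,r3:4
c12: CDB Mul1=-24; issue MUL r1<-Mul1 | r0:-24,r1:Mul1,r2:Mul2,r3:4
c13: - | r0:-24,r1:Mul1,r2:Mul2,r3:4
c14: CDB Add3=-5 | r0:-24,r1:Mul1,r2:Mul2,r3:4
c15: - | r0:-24,r1:Mul1,r2:Mul2,r3:4
c16: - | r0:-24,r1:Mul1,r2:Mul2,r3:4
c17: - | r0:-24,r1:Mul1,r2:Mul2,r3:4
c18: CDB Mul2=30 | r0:-24,r1:Mul1,r2:30,r3:4
c19: - | r0:-24,r1:Mul1,r2:30,r3:4

STATUS = VALUE 30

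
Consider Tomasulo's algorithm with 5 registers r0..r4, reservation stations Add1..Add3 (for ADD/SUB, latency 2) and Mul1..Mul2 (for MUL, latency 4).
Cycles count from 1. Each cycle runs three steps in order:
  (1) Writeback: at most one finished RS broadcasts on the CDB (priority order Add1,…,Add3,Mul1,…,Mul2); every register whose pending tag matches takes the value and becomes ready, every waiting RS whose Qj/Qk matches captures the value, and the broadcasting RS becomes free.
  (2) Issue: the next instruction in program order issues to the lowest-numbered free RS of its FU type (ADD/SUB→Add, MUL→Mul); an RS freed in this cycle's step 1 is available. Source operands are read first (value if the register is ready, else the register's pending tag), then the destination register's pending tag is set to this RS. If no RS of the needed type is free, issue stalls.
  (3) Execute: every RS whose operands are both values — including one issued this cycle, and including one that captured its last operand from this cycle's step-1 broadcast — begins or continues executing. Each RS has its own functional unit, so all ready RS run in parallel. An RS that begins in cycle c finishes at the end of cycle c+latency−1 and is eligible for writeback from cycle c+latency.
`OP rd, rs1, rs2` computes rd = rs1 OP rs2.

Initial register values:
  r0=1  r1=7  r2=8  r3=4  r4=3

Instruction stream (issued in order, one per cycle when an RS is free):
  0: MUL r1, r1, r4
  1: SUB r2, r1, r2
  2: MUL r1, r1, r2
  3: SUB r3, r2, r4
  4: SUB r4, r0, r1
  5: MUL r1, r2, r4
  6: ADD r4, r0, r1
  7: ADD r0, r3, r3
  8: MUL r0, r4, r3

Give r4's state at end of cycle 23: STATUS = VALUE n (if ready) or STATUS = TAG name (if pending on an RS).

cycle 1: issue MUL r1<-Mul1 // r0:1,r1:Mul1,r2:8,r3:4,r4:3
cycle 2: issue SUB r2<-Add1 // r0:1,r1:Mul1,r2:Add1,r3:4,r4:3
cycle 3: issue MUL r1<-Mul2 // r0:1,r1:Mul2,r2:Add1,r3:4,r4:3
cycle 4: issue SUB r3<-Add2 // r0:1,r1:Mul2,r2:Add1,r3:Add2,r4:3
cycle 5: CDB Mul1=21; issue SUB r4<-Add3 // r0:1,r1:Mul2,r2:Add1,r3:Add2,r4:Add3
cycle 6: issue MUL r1<-Mul1 // r0:1,r1:Mul1,r2:Add1,r3:Add2,r4:Add3
cycle 7: CDB Add1=13; issue ADD r4<-Add1 // r0:1,r1:Mul1,r2:13,r3:Add2,r4:Add1
cycle 8: stall // r0:1,r1:Mul1,r2:13,r3:Add2,r4:Add1
cycle 9: CDB Add2=10; issue ADD r0<-Add2 // r0:Add2,r1:Mul1,r2:13,r3:10,r4:Add1
cycle 10: stall // r0:Add2,r1:Mul1,r2:13,r3:10,r4:Add1
cycle 11: CDB Add2=20; stall // r0:20,r1:Mul1,r2:13,r3:10,r4:Add1
cycle 12: CDB Mul2=273; issue MUL r0<-Mul2 // r0:Mul2,r1:Mul1,r2:13,r3:10,r4:Add1
cycle 13: - // r0:Mul2,r1:Mul1,r2:13,r3:10,r4:Add1
cycle 14: CDB Add3=-272 // r0:Mul2,r1:Mul1,r2:13,r3:10,r4:Add1
cycle 15: - // r0:Mul2,r1:Mul1,r2:13,r3:10,r4:Add1
cycle 16: - // r0:Mul2,r1:Mul1,r2:13,r3:10,r4:Add1
cycle 17: - // r0:Mul2,r1:Mul1,r2:13,r3:10,r4:Add1
cycle 18: CDB Mul1=-3536 // r0:Mul2,r1:-3536,r2:13,r3:10,r4:Add1
cycle 19: - // r0:Mul2,r1:-3536,r2:13,r3:10,r4:Add1
cycle 20: CDB Add1=-3535 // r0:Mul2,r1:-3536,r2:13,r3:10,r4:-3535
cycle 21: - // r0:Mul2,r1:-3536,r2:13,r3:10,r4:-3535
cycle 22: - // r0:Mul2,r1:-3536,r2:13,r3:10,r4:-3535
cycle 23: - // r0:Mul2,r1:-3536,r2:13,r3:10,r4:-3535

STATUS = VALUE -3535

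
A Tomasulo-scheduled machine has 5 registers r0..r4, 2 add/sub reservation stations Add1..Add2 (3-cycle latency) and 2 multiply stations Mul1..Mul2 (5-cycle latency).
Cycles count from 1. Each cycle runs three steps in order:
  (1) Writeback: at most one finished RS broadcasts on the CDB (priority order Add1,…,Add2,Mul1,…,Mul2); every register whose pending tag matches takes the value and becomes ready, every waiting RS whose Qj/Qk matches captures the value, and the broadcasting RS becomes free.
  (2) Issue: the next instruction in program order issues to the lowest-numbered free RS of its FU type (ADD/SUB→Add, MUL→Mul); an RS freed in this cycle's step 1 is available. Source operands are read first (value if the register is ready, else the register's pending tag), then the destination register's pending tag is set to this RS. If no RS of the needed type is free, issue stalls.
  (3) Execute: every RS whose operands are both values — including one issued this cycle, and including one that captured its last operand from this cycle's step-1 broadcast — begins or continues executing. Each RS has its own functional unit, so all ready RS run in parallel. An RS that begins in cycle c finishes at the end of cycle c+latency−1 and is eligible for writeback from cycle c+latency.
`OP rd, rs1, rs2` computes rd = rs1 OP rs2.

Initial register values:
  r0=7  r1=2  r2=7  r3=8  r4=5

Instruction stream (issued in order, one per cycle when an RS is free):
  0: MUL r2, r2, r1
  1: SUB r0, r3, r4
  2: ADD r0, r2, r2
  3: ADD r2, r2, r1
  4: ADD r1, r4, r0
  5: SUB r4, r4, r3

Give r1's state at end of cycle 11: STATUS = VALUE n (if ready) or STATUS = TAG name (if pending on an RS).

STATUS = TAG Add1

  c1: issue MUL r2<-Mul1  regs: r0:7,r1:2,r2:Mul1,r3:8,r4:5
  c2: issue SUB r0<-Add1  regs: r0:Add1,r1:2,r2:Mul1,r3:8,r4:5
  c3: issue ADD r0<-Add2  regs: r0:Add2,r1:2,r2:Mul1,r3:8,r4:5
  c4: stall  regs: r0:Add2,r1:2,r2:Mul1,r3:8,r4:5
  c5: CDB Add1=3; issue ADD r2<-Add1  regs: r0:Add2,r1:2,r2:Add1,r3:8,r4:5
  c6: CDB Mul1=14; stall  regs: r0:Add2,r1:2,r2:Add1,r3:8,r4:5
  c7: stall  regs: r0:Add2,r1:2,r2:Add1,r3:8,r4:5
  c8: stall  regs: r0:Add2,r1:2,r2:Add1,r3:8,r4:5
  c9: CDB Add1=16; issue ADD r1<-Add1  regs: r0:Add2,r1:Add1,r2:16,r3:8,r4:5
  c10: CDB Add2=28; issue SUB r4<-Add2  regs: r0:28,r1:Add1,r2:16,r3:8,r4:Add2
  c11: -  regs: r0:28,r1:Add1,r2:16,r3:8,r4:Add2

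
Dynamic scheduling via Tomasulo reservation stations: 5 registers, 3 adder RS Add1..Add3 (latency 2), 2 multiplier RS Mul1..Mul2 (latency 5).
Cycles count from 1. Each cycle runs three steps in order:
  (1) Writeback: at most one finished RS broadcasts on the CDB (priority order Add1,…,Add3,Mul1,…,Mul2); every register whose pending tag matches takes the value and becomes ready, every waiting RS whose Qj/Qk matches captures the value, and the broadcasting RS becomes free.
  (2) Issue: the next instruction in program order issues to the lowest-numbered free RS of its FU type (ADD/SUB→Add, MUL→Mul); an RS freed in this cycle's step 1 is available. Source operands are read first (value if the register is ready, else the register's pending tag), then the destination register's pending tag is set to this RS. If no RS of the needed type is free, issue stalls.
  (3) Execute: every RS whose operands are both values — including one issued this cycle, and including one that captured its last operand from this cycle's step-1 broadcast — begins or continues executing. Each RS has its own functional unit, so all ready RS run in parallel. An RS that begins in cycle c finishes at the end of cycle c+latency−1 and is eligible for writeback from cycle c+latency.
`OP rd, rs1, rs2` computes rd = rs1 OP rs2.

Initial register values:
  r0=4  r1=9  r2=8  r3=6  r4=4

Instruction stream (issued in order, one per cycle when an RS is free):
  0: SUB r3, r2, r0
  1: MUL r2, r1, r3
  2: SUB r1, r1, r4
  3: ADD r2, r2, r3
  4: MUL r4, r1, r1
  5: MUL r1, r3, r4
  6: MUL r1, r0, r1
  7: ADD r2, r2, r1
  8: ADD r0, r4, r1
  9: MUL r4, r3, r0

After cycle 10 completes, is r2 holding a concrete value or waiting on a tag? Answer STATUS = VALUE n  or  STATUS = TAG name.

STATUS = VALUE 40

  c1: issue SUB r3<-Add1  regs: r0:4,r1:9,r2:8,r3:Add1,r4:4
  c2: issue MUL r2<-Mul1  regs: r0:4,r1:9,r2:Mul1,r3:Add1,r4:4
  c3: CDB Add1=4; issue SUB r1<-Add1  regs: r0:4,r1:Add1,r2:Mul1,r3:4,r4:4
  c4: issue ADD r2<-Add2  regs: r0:4,r1:Add1,r2:Add2,r3:4,r4:4
  c5: CDB Add1=5; issue MUL r4<-Mul2  regs: r0:4,r1:5,r2:Add2,r3:4,r4:Mul2
  c6: stall  regs: r0:4,r1:5,r2:Add2,r3:4,r4:Mul2
  c7: stall  regs: r0:4,r1:5,r2:Add2,r3:4,r4:Mul2
  c8: CDB Mul1=36; issue MUL r1<-Mul1  regs: r0:4,r1:Mul1,r2:Add2,r3:4,r4:Mul2
  c9: stall  regs: r0:4,r1:Mul1,r2:Add2,r3:4,r4:Mul2
  c10: CDB Add2=40; stall  regs: r0:4,r1:Mul1,r2:40,r3:4,r4:Mul2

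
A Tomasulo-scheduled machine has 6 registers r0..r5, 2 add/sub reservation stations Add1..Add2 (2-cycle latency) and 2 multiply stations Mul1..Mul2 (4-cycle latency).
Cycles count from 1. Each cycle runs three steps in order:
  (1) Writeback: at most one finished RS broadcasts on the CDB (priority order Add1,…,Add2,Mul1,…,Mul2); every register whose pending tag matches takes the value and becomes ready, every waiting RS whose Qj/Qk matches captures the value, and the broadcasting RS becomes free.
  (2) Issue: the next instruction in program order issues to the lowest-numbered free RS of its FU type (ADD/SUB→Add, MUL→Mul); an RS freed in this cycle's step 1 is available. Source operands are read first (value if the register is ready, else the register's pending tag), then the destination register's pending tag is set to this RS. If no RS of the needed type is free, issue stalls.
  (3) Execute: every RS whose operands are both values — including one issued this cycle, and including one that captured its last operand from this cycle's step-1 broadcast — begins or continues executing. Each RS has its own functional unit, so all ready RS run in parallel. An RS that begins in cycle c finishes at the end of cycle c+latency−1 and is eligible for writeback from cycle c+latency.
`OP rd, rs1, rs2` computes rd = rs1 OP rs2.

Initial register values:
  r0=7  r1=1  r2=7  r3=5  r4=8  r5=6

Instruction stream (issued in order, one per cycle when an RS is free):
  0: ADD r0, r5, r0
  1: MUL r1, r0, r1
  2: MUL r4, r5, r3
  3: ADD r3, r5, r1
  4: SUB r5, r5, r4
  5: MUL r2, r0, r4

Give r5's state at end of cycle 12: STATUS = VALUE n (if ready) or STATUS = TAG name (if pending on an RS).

STATUS = VALUE -24

c1: issue ADD r0<-Add1 | r0:Add1,r1:1,r2:7,r3:5,r4:8,r5:6
c2: issue MUL r1<-Mul1 | r0:Add1,r1:Mul1,r2:7,r3:5,r4:8,r5:6
c3: CDB Add1=13; issue MUL r4<-Mul2 | r0:13,r1:Mul1,r2:7,r3:5,r4:Mul2,r5:6
c4: issue ADD r3<-Add1 | r0:13,r1:Mul1,r2:7,r3:Add1,r4:Mul2,r5:6
c5: issue SUB r5<-Add2 | r0:13,r1:Mul1,r2:7,r3:Add1,r4:Mul2,r5:Add2
c6: stall | r0:13,r1:Mul1,r2:7,r3:Add1,r4:Mul2,r5:Add2
c7: CDB Mul1=13; issue MUL r2<-Mul1 | r0:13,r1:13,r2:Mul1,r3:Add1,r4:Mul2,r5:Add2
c8: CDB Mul2=30 | r0:13,r1:13,r2:Mul1,r3:Add1,r4:30,r5:Add2
c9: CDB Add1=19 | r0:13,r1:13,r2:Mul1,r3:19,r4:30,r5:Add2
c10: CDB Add2=-24 | r0:13,r1:13,r2:Mul1,r3:19,r4:30,r5:-24
c11: - | r0:13,r1:13,r2:Mul1,r3:19,r4:30,r5:-24
c12: CDB Mul1=390 | r0:13,r1:13,r2:390,r3:19,r4:30,r5:-24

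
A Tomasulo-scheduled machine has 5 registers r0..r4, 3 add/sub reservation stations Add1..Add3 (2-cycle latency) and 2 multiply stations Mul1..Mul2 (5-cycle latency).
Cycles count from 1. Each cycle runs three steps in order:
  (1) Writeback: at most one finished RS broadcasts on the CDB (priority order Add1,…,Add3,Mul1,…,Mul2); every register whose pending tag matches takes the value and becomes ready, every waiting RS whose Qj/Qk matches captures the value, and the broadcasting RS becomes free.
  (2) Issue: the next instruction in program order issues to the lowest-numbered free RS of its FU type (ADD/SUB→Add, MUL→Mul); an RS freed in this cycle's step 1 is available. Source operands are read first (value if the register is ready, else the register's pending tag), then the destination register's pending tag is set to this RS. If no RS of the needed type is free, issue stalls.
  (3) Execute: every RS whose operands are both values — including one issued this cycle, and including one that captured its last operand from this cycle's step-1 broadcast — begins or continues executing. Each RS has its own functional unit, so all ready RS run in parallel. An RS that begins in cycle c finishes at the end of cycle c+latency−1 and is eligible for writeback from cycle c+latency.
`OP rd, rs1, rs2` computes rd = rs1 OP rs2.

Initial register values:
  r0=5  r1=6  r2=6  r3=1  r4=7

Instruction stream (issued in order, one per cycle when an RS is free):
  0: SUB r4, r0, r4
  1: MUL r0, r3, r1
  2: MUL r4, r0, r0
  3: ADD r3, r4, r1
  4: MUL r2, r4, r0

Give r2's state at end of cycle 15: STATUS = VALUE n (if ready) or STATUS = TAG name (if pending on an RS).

cycle 1: issue SUB r4<-Add1 // r0:5,r1:6,r2:6,r3:1,r4:Add1
cycle 2: issue MUL r0<-Mul1 // r0:Mul1,r1:6,r2:6,r3:1,r4:Add1
cycle 3: CDB Add1=-2; issue MUL r4<-Mul2 // r0:Mul1,r1:6,r2:6,r3:1,r4:Mul2
cycle 4: issue ADD r3<-Add1 // r0:Mul1,r1:6,r2:6,r3:Add1,r4:Mul2
cycle 5: stall // r0:Mul1,r1:6,r2:6,r3:Add1,r4:Mul2
cycle 6: stall // r0:Mul1,r1:6,r2:6,r3:Add1,r4:Mul2
cycle 7: CDB Mul1=6; issue MUL r2<-Mul1 // r0:6,r1:6,r2:Mul1,r3:Add1,r4:Mul2
cycle 8: - // r0:6,r1:6,r2:Mul1,r3:Add1,r4:Mul2
cycle 9: - // r0:6,r1:6,r2:Mul1,r3:Add1,r4:Mul2
cycle 10: - // r0:6,r1:6,r2:Mul1,r3:Add1,r4:Mul2
cycle 11: - // r0:6,r1:6,r2:Mul1,r3:Add1,r4:Mul2
cycle 12: CDB Mul2=36 // r0:6,r1:6,r2:Mul1,r3:Add1,r4:36
cycle 13: - // r0:6,r1:6,r2:Mul1,r3:Add1,r4:36
cycle 14: CDB Add1=42 // r0:6,r1:6,r2:Mul1,r3:42,r4:36
cycle 15: - // r0:6,r1:6,r2:Mul1,r3:42,r4:36

STATUS = TAG Mul1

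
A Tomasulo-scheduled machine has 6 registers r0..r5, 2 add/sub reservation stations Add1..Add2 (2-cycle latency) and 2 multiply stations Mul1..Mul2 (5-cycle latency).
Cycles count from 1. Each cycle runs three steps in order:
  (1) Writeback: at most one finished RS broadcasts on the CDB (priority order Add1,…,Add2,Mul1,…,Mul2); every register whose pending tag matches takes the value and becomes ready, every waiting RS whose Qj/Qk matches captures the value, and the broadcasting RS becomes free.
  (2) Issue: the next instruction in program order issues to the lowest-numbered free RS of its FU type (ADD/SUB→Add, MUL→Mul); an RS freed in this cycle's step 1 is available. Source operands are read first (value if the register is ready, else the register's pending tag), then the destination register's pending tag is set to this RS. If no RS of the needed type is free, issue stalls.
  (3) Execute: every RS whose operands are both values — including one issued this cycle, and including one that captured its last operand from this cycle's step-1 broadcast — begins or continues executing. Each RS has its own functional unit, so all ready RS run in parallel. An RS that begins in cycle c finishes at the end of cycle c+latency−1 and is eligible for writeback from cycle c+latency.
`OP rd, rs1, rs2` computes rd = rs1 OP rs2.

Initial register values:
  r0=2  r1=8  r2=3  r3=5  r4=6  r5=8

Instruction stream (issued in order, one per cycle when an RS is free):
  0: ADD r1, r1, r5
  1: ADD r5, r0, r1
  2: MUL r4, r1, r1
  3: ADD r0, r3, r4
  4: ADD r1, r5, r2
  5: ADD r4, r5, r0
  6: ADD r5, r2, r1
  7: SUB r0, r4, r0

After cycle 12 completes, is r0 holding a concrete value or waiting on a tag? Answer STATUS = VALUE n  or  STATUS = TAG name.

cycle 1: issue ADD r1<-Add1 // r0:2,r1:Add1,r2:3,r3:5,r4:6,r5:8
cycle 2: issue ADD r5<-Add2 // r0:2,r1:Add1,r2:3,r3:5,r4:6,r5:Add2
cycle 3: CDB Add1=16; issue MUL r4<-Mul1 // r0:2,r1:16,r2:3,r3:5,r4:Mul1,r5:Add2
cycle 4: issue ADD r0<-Add1 // r0:Add1,r1:16,r2:3,r3:5,r4:Mul1,r5:Add2
cycle 5: CDB Add2=18; issue ADD r1<-Add2 // r0:Add1,r1:Add2,r2:3,r3:5,r4:Mul1,r5:18
cycle 6: stall // r0:Add1,r1:Add2,r2:3,r3:5,r4:Mul1,r5:18
cycle 7: CDB Add2=21; issue ADD r4<-Add2 // r0:Add1,r1:21,r2:3,r3:5,r4:Add2,r5:18
cycle 8: CDB Mul1=256; stall // r0:Add1,r1:21,r2:3,r3:5,r4:Add2,r5:18
cycle 9: stall // r0:Add1,r1:21,r2:3,r3:5,r4:Add2,r5:18
cycle 10: CDB Add1=261; issue ADD r5<-Add1 // r0:261,r1:21,r2:3,r3:5,r4:Add2,r5:Add1
cycle 11: stall // r0:261,r1:21,r2:3,r3:5,r4:Add2,r5:Add1
cycle 12: CDB Add1=24; issue SUB r0<-Add1 // r0:Add1,r1:21,r2:3,r3:5,r4:Add2,r5:24

STATUS = TAG Add1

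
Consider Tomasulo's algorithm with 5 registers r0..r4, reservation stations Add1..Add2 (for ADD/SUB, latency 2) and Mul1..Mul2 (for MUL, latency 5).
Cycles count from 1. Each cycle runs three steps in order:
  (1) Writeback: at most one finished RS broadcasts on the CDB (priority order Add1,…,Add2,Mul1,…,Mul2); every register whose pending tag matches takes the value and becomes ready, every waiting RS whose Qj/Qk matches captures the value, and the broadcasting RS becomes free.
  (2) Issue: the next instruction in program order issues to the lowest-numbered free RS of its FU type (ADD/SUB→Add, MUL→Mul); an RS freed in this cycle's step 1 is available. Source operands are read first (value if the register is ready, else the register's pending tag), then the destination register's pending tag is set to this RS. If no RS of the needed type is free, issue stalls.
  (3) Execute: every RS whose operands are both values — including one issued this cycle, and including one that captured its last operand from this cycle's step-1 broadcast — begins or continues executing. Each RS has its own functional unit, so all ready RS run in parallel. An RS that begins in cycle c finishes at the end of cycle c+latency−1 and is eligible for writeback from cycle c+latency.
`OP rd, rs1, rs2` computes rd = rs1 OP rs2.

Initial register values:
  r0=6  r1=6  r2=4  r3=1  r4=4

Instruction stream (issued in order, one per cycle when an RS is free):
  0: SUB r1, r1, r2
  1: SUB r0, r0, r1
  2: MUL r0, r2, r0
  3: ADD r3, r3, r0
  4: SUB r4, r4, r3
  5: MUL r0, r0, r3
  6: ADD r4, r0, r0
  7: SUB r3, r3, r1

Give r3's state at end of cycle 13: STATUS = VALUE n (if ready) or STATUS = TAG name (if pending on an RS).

STATUS = VALUE 17

cycle 1: issue SUB r1<-Add1 // r0:6,r1:Add1,r2:4,r3:1,r4:4
cycle 2: issue SUB r0<-Add2 // r0:Add2,r1:Add1,r2:4,r3:1,r4:4
cycle 3: CDB Add1=2; issue MUL r0<-Mul1 // r0:Mul1,r1:2,r2:4,r3:1,r4:4
cycle 4: issue ADD r3<-Add1 // r0:Mul1,r1:2,r2:4,r3:Add1,r4:4
cycle 5: CDB Add2=4; issue SUB r4<-Add2 // r0:Mul1,r1:2,r2:4,r3:Add1,r4:Add2
cycle 6: issue MUL r0<-Mul2 // r0:Mul2,r1:2,r2:4,r3:Add1,r4:Add2
cycle 7: stall // r0:Mul2,r1:2,r2:4,r3:Add1,r4:Add2
cycle 8: stall // r0:Mul2,r1:2,r2:4,r3:Add1,r4:Add2
cycle 9: stall // r0:Mul2,r1:2,r2:4,r3:Add1,r4:Add2
cycle 10: CDB Mul1=16; stall // r0:Mul2,r1:2,r2:4,r3:Add1,r4:Add2
cycle 11: stall // r0:Mul2,r1:2,r2:4,r3:Add1,r4:Add2
cycle 12: CDB Add1=17; issue ADD r4<-Add1 // r0:Mul2,r1:2,r2:4,r3:17,r4:Add1
cycle 13: stall // r0:Mul2,r1:2,r2:4,r3:17,r4:Add1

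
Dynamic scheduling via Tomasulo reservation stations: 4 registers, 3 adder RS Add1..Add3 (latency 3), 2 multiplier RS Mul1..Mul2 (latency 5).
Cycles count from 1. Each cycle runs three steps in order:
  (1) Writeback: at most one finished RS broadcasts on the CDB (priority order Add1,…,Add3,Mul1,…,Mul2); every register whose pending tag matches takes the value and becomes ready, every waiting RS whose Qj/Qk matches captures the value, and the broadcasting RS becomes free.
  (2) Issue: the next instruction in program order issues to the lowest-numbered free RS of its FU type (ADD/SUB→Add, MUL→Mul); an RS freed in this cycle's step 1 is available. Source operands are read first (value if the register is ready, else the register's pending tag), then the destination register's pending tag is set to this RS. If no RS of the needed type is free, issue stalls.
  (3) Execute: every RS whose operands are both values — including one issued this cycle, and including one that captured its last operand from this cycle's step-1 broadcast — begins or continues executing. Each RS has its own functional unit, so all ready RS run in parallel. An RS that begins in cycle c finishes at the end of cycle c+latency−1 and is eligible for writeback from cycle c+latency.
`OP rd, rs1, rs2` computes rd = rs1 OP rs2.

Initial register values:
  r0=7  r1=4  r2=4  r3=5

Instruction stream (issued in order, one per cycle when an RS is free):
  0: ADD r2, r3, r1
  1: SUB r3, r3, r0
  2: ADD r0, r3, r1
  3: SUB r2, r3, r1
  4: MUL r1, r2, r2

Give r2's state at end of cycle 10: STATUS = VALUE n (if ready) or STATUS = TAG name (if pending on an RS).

cycle 1: issue ADD r2<-Add1 // r0:7,r1:4,r2:Add1,r3:5
cycle 2: issue SUB r3<-Add2 // r0:7,r1:4,r2:Add1,r3:Add2
cycle 3: issue ADD r0<-Add3 // r0:Add3,r1:4,r2:Add1,r3:Add2
cycle 4: CDB Add1=9; issue SUB r2<-Add1 // r0:Add3,r1:4,r2:Add1,r3:Add2
cycle 5: CDB Add2=-2; issue MUL r1<-Mul1 // r0:Add3,r1:Mul1,r2:Add1,r3:-2
cycle 6: - // r0:Add3,r1:Mul1,r2:Add1,r3:-2
cycle 7: - // r0:Add3,r1:Mul1,r2:Add1,r3:-2
cycle 8: CDB Add1=-6 // r0:Add3,r1:Mul1,r2:-6,r3:-2
cycle 9: CDB Add3=2 // r0:2,r1:Mul1,r2:-6,r3:-2
cycle 10: - // r0:2,r1:Mul1,r2:-6,r3:-2

STATUS = VALUE -6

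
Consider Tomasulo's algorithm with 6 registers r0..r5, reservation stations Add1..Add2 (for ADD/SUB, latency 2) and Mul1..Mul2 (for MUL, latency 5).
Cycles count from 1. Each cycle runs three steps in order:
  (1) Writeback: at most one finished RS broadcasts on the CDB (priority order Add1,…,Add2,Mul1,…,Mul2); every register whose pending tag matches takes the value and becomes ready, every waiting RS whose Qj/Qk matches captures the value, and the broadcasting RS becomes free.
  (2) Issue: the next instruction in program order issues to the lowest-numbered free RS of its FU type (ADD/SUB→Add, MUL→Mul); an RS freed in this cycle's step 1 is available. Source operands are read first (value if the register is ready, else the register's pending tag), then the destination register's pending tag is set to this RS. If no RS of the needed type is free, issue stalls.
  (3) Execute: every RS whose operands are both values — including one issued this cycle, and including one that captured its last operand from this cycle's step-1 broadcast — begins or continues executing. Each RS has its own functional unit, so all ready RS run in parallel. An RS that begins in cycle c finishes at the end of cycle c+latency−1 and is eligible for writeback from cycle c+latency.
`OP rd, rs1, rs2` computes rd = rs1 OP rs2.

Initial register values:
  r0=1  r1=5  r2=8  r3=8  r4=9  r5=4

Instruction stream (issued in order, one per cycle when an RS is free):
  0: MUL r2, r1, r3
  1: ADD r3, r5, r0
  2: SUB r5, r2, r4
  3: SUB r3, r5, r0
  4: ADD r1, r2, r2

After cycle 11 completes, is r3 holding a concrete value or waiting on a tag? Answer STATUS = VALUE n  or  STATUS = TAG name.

cycle 1: issue MUL r2<-Mul1 // r0:1,r1:5,r2:Mul1,r3:8,r4:9,r5:4
cycle 2: issue ADD r3<-Add1 // r0:1,r1:5,r2:Mul1,r3:Add1,r4:9,r5:4
cycle 3: issue SUB r5<-Add2 // r0:1,r1:5,r2:Mul1,r3:Add1,r4:9,r5:Add2
cycle 4: CDB Add1=5; issue SUB r3<-Add1 // r0:1,r1:5,r2:Mul1,r3:Add1,r4:9,r5:Add2
cycle 5: stall // r0:1,r1:5,r2:Mul1,r3:Add1,r4:9,r5:Add2
cycle 6: CDB Mul1=40; stall // r0:1,r1:5,r2:40,r3:Add1,r4:9,r5:Add2
cycle 7: stall // r0:1,r1:5,r2:40,r3:Add1,r4:9,r5:Add2
cycle 8: CDB Add2=31; issue ADD r1<-Add2 // r0:1,r1:Add2,r2:40,r3:Add1,r4:9,r5:31
cycle 9: - // r0:1,r1:Add2,r2:40,r3:Add1,r4:9,r5:31
cycle 10: CDB Add1=30 // r0:1,r1:Add2,r2:40,r3:30,r4:9,r5:31
cycle 11: CDB Add2=80 // r0:1,r1:80,r2:40,r3:30,r4:9,r5:31

STATUS = VALUE 30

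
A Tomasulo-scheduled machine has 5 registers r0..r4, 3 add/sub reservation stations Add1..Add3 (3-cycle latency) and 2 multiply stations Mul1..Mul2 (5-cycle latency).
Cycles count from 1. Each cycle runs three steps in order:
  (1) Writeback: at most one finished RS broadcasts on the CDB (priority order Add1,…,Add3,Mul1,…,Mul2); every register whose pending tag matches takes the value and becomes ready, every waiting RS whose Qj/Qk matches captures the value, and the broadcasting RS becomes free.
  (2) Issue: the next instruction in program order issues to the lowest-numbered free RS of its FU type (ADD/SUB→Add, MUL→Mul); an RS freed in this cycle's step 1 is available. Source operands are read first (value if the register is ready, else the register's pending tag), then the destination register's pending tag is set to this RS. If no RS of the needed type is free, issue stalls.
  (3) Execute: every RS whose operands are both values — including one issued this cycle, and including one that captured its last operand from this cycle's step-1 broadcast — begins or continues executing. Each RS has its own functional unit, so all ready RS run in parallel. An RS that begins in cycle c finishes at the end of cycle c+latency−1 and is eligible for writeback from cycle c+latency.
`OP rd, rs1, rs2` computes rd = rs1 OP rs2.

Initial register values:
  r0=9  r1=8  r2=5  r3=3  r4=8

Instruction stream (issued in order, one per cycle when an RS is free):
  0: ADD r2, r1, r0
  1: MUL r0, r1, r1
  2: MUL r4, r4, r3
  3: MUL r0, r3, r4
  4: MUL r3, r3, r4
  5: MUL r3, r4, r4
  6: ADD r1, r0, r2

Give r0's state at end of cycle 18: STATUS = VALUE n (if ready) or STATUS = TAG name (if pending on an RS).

STATUS = VALUE 72

c1: issue ADD r2<-Add1 | r0:9,r1:8,r2:Add1,r3:3,r4:8
c2: issue MUL r0<-Mul1 | r0:Mul1,r1:8,r2:Add1,r3:3,r4:8
c3: issue MUL r4<-Mul2 | r0:Mul1,r1:8,r2:Add1,r3:3,r4:Mul2
c4: CDB Add1=17; stall | r0:Mul1,r1:8,r2:17,r3:3,r4:Mul2
c5: stall | r0:Mul1,r1:8,r2:17,r3:3,r4:Mul2
c6: stall | r0:Mul1,r1:8,r2:17,r3:3,r4:Mul2
c7: CDB Mul1=64; issue MUL r0<-Mul1 | r0:Mul1,r1:8,r2:17,r3:3,r4:Mul2
c8: CDB Mul2=24; issue MUL r3<-Mul2 | r0:Mul1,r1:8,r2:17,r3:Mul2,r4:24
c9: stall | r0:Mul1,r1:8,r2:17,r3:Mul2,r4:24
c10: stall | r0:Mul1,r1:8,r2:17,r3:Mul2,r4:24
c11: stall | r0:Mul1,r1:8,r2:17,r3:Mul2,r4:24
c12: stall | r0:Mul1,r1:8,r2:17,r3:Mul2,r4:24
c13: CDB Mul1=72; issue MUL r3<-Mul1 | r0:72,r1:8,r2:17,r3:Mul1,r4:24
c14: CDB Mul2=72; issue ADD r1<-Add1 | r0:72,r1:Add1,r2:17,r3:Mul1,r4:24
c15: - | r0:72,r1:Add1,r2:17,r3:Mul1,r4:24
c16: - | r0:72,r1:Add1,r2:17,r3:Mul1,r4:24
c17: CDB Add1=89 | r0:72,r1:89,r2:17,r3:Mul1,r4:24
c18: CDB Mul1=576 | r0:72,r1:89,r2:17,r3:576,r4:24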